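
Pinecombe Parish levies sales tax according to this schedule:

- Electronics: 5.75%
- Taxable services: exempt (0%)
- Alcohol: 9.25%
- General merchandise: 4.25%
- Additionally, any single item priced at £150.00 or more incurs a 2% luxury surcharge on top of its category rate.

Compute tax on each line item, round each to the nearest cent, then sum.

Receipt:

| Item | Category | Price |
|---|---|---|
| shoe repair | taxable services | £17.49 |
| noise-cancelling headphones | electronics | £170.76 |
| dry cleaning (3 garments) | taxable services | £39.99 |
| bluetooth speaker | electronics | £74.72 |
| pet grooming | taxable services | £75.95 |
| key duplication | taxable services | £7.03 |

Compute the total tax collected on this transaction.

Shoe repair £17.49: taxable services → 0% → £0.00
Noise-cancelling headphones £170.76: electronics → 5.75% + 2% surcharge = 7.75% → £13.23
Dry cleaning (3 garments) £39.99: taxable services → 0% → £0.00
Bluetooth speaker £74.72: electronics → 5.75% → £4.30
Pet grooming £75.95: taxable services → 0% → £0.00
Key duplication £7.03: taxable services → 0% → £0.00
Total tax = £13.23 + £4.30 = £17.53

£17.53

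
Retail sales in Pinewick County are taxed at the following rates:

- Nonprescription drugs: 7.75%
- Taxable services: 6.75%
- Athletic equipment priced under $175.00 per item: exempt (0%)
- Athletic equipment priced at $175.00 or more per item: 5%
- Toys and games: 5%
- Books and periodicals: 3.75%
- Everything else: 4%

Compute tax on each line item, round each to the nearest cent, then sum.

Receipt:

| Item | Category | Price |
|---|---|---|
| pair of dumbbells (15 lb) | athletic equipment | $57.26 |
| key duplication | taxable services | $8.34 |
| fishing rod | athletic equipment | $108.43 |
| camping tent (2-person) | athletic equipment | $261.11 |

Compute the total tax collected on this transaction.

Pair of dumbbells (15 lb) $57.26: athletic equipment, under $175.00 → 0% → $0.00
Key duplication $8.34: taxable services → 6.75% → $0.56
Fishing rod $108.43: athletic equipment, under $175.00 → 0% → $0.00
Camping tent (2-person) $261.11: athletic equipment, $175.00 or more → 5% → $13.06
Total tax = $0.56 + $13.06 = $13.62

$13.62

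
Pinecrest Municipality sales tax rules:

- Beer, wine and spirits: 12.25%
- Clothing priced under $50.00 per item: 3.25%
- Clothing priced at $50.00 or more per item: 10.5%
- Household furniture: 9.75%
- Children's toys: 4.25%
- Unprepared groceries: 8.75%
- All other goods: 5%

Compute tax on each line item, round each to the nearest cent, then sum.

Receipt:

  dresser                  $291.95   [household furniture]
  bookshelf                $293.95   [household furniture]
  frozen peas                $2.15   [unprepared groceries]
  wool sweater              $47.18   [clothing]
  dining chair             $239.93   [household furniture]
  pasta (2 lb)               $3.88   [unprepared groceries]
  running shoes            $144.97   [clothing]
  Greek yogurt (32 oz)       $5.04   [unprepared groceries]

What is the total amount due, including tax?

Dresser $291.95: household furniture → 9.75% → $28.47
Bookshelf $293.95: household furniture → 9.75% → $28.66
Frozen peas $2.15: unprepared groceries → 8.75% → $0.19
Wool sweater $47.18: clothing, under $50.00 → 3.25% → $1.53
Dining chair $239.93: household furniture → 9.75% → $23.39
Pasta (2 lb) $3.88: unprepared groceries → 8.75% → $0.34
Running shoes $144.97: clothing, $50.00 or more → 10.5% → $15.22
Greek yogurt (32 oz) $5.04: unprepared groceries → 8.75% → $0.44
Subtotal = $1029.05; tax = $98.24; total due = $1127.29

$1127.29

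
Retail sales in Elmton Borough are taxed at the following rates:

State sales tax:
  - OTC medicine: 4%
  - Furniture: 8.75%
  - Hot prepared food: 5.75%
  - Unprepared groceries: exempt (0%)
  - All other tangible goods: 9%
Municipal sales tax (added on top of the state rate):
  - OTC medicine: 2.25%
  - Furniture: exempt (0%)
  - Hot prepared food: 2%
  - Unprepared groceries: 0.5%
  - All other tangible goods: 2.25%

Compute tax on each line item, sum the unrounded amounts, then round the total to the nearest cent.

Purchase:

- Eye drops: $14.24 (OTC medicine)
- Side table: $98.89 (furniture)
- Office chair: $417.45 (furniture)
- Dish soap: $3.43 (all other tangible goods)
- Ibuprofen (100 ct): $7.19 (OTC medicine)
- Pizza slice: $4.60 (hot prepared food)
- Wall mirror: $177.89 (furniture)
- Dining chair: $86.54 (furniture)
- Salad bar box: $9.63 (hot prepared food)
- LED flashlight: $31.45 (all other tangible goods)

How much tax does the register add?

Eye drops $14.24: OTC medicine → 4% + 2.25% municipal = 6.25% → $0.89
Side table $98.89: furniture → 8.75% + 0% municipal = 8.75% → $8.652875
Office chair $417.45: furniture → 8.75% + 0% municipal = 8.75% → $36.526875
Dish soap $3.43: all other tangible goods → 9% + 2.25% municipal = 11.25% → $0.385875
Ibuprofen (100 ct) $7.19: OTC medicine → 4% + 2.25% municipal = 6.25% → $0.449375
Pizza slice $4.60: hot prepared food → 5.75% + 2% municipal = 7.75% → $0.3565
Wall mirror $177.89: furniture → 8.75% + 0% municipal = 8.75% → $15.565375
Dining chair $86.54: furniture → 8.75% + 0% municipal = 8.75% → $7.57225
Salad bar box $9.63: hot prepared food → 5.75% + 2% municipal = 7.75% → $0.746325
LED flashlight $31.45: all other tangible goods → 9% + 2.25% municipal = 11.25% → $3.538125
Unrounded tax sum = $74.683575 → $74.68

$74.68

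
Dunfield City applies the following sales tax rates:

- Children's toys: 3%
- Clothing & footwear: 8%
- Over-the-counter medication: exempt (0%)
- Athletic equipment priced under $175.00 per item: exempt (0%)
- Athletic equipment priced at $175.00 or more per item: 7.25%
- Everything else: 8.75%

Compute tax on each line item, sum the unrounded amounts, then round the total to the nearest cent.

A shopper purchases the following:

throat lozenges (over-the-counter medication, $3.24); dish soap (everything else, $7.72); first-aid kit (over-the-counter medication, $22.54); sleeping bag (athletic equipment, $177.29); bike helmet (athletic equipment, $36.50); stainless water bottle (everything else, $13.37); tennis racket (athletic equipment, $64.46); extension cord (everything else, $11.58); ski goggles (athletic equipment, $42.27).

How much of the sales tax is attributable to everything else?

Dish soap $7.72: everything else → 8.75% → $0.6755
Stainless water bottle $13.37: everything else → 8.75% → $1.169875
Extension cord $11.58: everything else → 8.75% → $1.01325
Tax on everything else: unrounded sum = $2.858625 → $2.86

$2.86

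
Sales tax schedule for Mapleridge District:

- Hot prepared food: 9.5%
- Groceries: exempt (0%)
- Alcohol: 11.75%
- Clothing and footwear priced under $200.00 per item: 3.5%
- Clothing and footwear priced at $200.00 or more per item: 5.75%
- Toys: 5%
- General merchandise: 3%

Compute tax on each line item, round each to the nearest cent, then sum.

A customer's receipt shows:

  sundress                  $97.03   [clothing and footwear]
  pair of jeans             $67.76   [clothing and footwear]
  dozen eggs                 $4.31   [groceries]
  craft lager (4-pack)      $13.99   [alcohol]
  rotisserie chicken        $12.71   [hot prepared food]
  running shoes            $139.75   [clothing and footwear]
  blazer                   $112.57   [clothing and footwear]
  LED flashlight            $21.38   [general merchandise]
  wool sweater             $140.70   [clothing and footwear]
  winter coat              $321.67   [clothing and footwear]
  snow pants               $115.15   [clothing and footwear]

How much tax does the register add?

Sundress $97.03: clothing and footwear, under $200.00 → 3.5% → $3.40
Pair of jeans $67.76: clothing and footwear, under $200.00 → 3.5% → $2.37
Dozen eggs $4.31: groceries → 0% → $0.00
Craft lager (4-pack) $13.99: alcohol → 11.75% → $1.64
Rotisserie chicken $12.71: hot prepared food → 9.5% → $1.21
Running shoes $139.75: clothing and footwear, under $200.00 → 3.5% → $4.89
Blazer $112.57: clothing and footwear, under $200.00 → 3.5% → $3.94
LED flashlight $21.38: general merchandise → 3% → $0.64
Wool sweater $140.70: clothing and footwear, under $200.00 → 3.5% → $4.92
Winter coat $321.67: clothing and footwear, $200.00 or more → 5.75% → $18.50
Snow pants $115.15: clothing and footwear, under $200.00 → 3.5% → $4.03
Total tax = $3.40 + $2.37 + $1.64 + $1.21 + $4.89 + $3.94 + $0.64 + $4.92 + $18.50 + $4.03 = $45.54

$45.54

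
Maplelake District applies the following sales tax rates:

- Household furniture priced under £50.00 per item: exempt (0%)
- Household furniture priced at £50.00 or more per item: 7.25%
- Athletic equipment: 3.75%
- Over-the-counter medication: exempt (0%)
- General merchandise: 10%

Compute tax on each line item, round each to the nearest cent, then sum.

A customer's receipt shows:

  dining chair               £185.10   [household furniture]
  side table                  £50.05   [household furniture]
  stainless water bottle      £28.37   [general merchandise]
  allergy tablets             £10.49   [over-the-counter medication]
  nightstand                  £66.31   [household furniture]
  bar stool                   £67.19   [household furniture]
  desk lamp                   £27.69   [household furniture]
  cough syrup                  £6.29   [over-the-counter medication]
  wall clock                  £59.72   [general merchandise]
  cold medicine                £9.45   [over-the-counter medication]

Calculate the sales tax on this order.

Dining chair £185.10: household furniture, £50.00 or more → 7.25% → £13.42
Side table £50.05: household furniture, £50.00 or more → 7.25% → £3.63
Stainless water bottle £28.37: general merchandise → 10% → £2.84
Allergy tablets £10.49: over-the-counter medication → 0% → £0.00
Nightstand £66.31: household furniture, £50.00 or more → 7.25% → £4.81
Bar stool £67.19: household furniture, £50.00 or more → 7.25% → £4.87
Desk lamp £27.69: household furniture, under £50.00 → 0% → £0.00
Cough syrup £6.29: over-the-counter medication → 0% → £0.00
Wall clock £59.72: general merchandise → 10% → £5.97
Cold medicine £9.45: over-the-counter medication → 0% → £0.00
Total tax = £13.42 + £3.63 + £2.84 + £4.81 + £4.87 + £5.97 = £35.54

£35.54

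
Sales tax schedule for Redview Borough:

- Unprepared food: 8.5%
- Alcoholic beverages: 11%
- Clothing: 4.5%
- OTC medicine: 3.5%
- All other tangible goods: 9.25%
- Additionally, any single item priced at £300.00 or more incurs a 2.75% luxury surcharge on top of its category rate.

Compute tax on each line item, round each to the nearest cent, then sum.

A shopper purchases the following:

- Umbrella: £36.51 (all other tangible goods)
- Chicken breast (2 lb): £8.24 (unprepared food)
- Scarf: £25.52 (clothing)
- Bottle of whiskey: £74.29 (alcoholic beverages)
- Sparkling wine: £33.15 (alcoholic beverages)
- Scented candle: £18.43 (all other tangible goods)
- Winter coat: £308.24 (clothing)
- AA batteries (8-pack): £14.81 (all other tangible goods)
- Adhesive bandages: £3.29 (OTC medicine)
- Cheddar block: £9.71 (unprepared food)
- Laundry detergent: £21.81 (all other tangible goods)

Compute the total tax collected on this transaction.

£45.44

Umbrella £36.51: all other tangible goods → 9.25% → £3.38
Chicken breast (2 lb) £8.24: unprepared food → 8.5% → £0.70
Scarf £25.52: clothing → 4.5% → £1.15
Bottle of whiskey £74.29: alcoholic beverages → 11% → £8.17
Sparkling wine £33.15: alcoholic beverages → 11% → £3.65
Scented candle £18.43: all other tangible goods → 9.25% → £1.70
Winter coat £308.24: clothing → 4.5% + 2.75% surcharge = 7.25% → £22.35
AA batteries (8-pack) £14.81: all other tangible goods → 9.25% → £1.37
Adhesive bandages £3.29: OTC medicine → 3.5% → £0.12
Cheddar block £9.71: unprepared food → 8.5% → £0.83
Laundry detergent £21.81: all other tangible goods → 9.25% → £2.02
Total tax = £3.38 + £0.70 + £1.15 + £8.17 + £3.65 + £1.70 + £22.35 + £1.37 + £0.12 + £0.83 + £2.02 = £45.44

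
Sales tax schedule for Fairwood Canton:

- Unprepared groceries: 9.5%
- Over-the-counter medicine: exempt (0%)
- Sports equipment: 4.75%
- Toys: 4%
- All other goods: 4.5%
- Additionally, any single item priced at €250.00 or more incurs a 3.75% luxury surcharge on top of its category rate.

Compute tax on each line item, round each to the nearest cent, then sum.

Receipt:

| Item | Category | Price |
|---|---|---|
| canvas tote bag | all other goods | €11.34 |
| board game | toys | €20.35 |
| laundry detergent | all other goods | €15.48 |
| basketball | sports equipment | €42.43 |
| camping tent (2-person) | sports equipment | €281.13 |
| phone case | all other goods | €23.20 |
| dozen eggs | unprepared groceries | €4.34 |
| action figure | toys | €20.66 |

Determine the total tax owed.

€30.22

Canvas tote bag €11.34: all other goods → 4.5% → €0.51
Board game €20.35: toys → 4% → €0.81
Laundry detergent €15.48: all other goods → 4.5% → €0.70
Basketball €42.43: sports equipment → 4.75% → €2.02
Camping tent (2-person) €281.13: sports equipment → 4.75% + 3.75% surcharge = 8.5% → €23.90
Phone case €23.20: all other goods → 4.5% → €1.04
Dozen eggs €4.34: unprepared groceries → 9.5% → €0.41
Action figure €20.66: toys → 4% → €0.83
Total tax = €0.51 + €0.81 + €0.70 + €2.02 + €23.90 + €1.04 + €0.41 + €0.83 = €30.22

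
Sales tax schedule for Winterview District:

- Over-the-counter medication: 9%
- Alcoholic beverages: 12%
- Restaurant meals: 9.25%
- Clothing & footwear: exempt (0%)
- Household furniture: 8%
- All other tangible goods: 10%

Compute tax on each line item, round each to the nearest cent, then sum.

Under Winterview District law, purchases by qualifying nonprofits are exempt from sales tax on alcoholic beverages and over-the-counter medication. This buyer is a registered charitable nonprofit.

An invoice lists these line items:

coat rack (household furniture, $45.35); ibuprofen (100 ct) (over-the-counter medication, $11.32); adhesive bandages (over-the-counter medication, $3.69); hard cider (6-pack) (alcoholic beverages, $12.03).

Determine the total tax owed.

$3.63

Coat rack $45.35: household furniture → 8% → $3.63
Ibuprofen (100 ct) $11.32: over-the-counter medication, buyer-exempt → 0% → $0.00
Adhesive bandages $3.69: over-the-counter medication, buyer-exempt → 0% → $0.00
Hard cider (6-pack) $12.03: alcoholic beverages, buyer-exempt → 0% → $0.00
Total tax = $3.63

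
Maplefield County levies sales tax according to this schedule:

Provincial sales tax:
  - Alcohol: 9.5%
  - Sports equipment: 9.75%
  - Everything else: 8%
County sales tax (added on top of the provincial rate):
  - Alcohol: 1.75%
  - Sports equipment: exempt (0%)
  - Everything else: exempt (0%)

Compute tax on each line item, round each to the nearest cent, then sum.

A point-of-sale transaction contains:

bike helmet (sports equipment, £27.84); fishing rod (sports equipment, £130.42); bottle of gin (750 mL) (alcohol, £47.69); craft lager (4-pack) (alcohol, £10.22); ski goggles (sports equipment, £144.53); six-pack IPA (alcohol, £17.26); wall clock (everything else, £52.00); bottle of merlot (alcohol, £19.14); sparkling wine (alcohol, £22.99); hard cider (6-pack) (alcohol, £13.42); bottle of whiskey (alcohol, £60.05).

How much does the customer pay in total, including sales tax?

Bike helmet £27.84: sports equipment → 9.75% + 0% county = 9.75% → £2.71
Fishing rod £130.42: sports equipment → 9.75% + 0% county = 9.75% → £12.72
Bottle of gin (750 mL) £47.69: alcohol → 9.5% + 1.75% county = 11.25% → £5.37
Craft lager (4-pack) £10.22: alcohol → 9.5% + 1.75% county = 11.25% → £1.15
Ski goggles £144.53: sports equipment → 9.75% + 0% county = 9.75% → £14.09
Six-pack IPA £17.26: alcohol → 9.5% + 1.75% county = 11.25% → £1.94
Wall clock £52.00: everything else → 8% + 0% county = 8% → £4.16
Bottle of merlot £19.14: alcohol → 9.5% + 1.75% county = 11.25% → £2.15
Sparkling wine £22.99: alcohol → 9.5% + 1.75% county = 11.25% → £2.59
Hard cider (6-pack) £13.42: alcohol → 9.5% + 1.75% county = 11.25% → £1.51
Bottle of whiskey £60.05: alcohol → 9.5% + 1.75% county = 11.25% → £6.76
Subtotal = £545.56; tax = £55.15; total due = £600.71

£600.71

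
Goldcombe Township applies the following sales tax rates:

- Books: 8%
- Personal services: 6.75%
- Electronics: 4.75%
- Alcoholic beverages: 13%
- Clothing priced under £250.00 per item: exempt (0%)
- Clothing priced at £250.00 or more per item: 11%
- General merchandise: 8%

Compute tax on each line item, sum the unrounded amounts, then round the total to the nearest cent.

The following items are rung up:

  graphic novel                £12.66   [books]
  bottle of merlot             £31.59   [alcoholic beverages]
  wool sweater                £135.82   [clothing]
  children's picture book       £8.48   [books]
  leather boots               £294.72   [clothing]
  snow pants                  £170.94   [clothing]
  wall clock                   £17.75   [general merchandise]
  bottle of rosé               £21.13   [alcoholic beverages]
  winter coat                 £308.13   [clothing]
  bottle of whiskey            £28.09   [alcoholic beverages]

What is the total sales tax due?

Graphic novel £12.66: books → 8% → £1.0128
Bottle of merlot £31.59: alcoholic beverages → 13% → £4.1067
Wool sweater £135.82: clothing, under £250.00 → 0% → £0.00
Children's picture book £8.48: books → 8% → £0.6784
Leather boots £294.72: clothing, £250.00 or more → 11% → £32.4192
Snow pants £170.94: clothing, under £250.00 → 0% → £0.00
Wall clock £17.75: general merchandise → 8% → £1.42
Bottle of rosé £21.13: alcoholic beverages → 13% → £2.7469
Winter coat £308.13: clothing, £250.00 or more → 11% → £33.8943
Bottle of whiskey £28.09: alcoholic beverages → 13% → £3.6517
Unrounded tax sum = £79.93 → £79.93

£79.93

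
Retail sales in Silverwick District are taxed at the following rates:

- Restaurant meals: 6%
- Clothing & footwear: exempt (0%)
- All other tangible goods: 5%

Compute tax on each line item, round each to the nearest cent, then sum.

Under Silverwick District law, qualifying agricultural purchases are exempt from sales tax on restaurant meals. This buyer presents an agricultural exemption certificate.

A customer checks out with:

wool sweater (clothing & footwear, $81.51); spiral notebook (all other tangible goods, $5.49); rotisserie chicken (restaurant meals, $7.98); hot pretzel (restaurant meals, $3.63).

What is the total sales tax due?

Wool sweater $81.51: clothing & footwear → 0% → $0.00
Spiral notebook $5.49: all other tangible goods → 5% → $0.27
Rotisserie chicken $7.98: restaurant meals, buyer-exempt → 0% → $0.00
Hot pretzel $3.63: restaurant meals, buyer-exempt → 0% → $0.00
Total tax = $0.27

$0.27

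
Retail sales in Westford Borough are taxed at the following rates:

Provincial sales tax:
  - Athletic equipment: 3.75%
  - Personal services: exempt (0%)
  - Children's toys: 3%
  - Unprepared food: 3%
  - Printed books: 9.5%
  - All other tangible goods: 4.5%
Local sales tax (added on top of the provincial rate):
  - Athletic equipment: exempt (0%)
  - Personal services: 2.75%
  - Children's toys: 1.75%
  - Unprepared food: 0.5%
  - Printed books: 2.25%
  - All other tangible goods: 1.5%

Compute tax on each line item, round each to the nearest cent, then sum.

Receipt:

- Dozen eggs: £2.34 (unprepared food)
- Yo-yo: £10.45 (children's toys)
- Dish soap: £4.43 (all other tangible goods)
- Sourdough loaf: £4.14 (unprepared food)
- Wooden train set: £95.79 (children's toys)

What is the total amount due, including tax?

£122.69

Dozen eggs £2.34: unprepared food → 3% + 0.5% local = 3.5% → £0.08
Yo-yo £10.45: children's toys → 3% + 1.75% local = 4.75% → £0.50
Dish soap £4.43: all other tangible goods → 4.5% + 1.5% local = 6% → £0.27
Sourdough loaf £4.14: unprepared food → 3% + 0.5% local = 3.5% → £0.14
Wooden train set £95.79: children's toys → 3% + 1.75% local = 4.75% → £4.55
Subtotal = £117.15; tax = £5.54; total due = £122.69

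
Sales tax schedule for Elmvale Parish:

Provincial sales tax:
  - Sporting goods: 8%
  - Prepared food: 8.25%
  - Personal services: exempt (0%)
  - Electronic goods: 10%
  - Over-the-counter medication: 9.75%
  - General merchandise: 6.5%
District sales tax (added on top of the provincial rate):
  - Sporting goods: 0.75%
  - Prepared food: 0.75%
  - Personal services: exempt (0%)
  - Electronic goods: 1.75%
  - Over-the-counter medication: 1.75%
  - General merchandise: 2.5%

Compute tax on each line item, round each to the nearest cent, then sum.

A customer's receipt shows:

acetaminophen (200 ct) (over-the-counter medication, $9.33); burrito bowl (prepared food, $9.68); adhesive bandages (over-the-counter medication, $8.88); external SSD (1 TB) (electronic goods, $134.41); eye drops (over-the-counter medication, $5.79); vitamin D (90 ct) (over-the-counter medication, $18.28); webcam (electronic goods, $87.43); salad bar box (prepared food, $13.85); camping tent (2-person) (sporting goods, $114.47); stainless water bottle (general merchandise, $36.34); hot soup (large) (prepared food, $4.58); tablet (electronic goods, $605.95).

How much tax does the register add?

$117.94

Acetaminophen (200 ct) $9.33: over-the-counter medication → 9.75% + 1.75% district = 11.5% → $1.07
Burrito bowl $9.68: prepared food → 8.25% + 0.75% district = 9% → $0.87
Adhesive bandages $8.88: over-the-counter medication → 9.75% + 1.75% district = 11.5% → $1.02
External SSD (1 TB) $134.41: electronic goods → 10% + 1.75% district = 11.75% → $15.79
Eye drops $5.79: over-the-counter medication → 9.75% + 1.75% district = 11.5% → $0.67
Vitamin D (90 ct) $18.28: over-the-counter medication → 9.75% + 1.75% district = 11.5% → $2.10
Webcam $87.43: electronic goods → 10% + 1.75% district = 11.75% → $10.27
Salad bar box $13.85: prepared food → 8.25% + 0.75% district = 9% → $1.25
Camping tent (2-person) $114.47: sporting goods → 8% + 0.75% district = 8.75% → $10.02
Stainless water bottle $36.34: general merchandise → 6.5% + 2.5% district = 9% → $3.27
Hot soup (large) $4.58: prepared food → 8.25% + 0.75% district = 9% → $0.41
Tablet $605.95: electronic goods → 10% + 1.75% district = 11.75% → $71.20
Total tax = $1.07 + $0.87 + $1.02 + $15.79 + $0.67 + $2.10 + $10.27 + $1.25 + $10.02 + $3.27 + $0.41 + $71.20 = $117.94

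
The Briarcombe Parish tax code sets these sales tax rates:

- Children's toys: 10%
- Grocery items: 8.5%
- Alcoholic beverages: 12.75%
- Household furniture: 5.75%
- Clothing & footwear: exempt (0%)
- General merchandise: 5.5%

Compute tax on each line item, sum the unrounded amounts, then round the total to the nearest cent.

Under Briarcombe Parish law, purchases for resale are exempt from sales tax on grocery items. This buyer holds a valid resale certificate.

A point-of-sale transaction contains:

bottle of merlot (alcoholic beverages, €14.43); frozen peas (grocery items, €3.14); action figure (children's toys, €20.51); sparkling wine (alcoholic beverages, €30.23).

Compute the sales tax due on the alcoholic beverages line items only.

Bottle of merlot €14.43: alcoholic beverages → 12.75% → €1.839825
Sparkling wine €30.23: alcoholic beverages → 12.75% → €3.854325
Tax on alcoholic beverages: unrounded sum = €5.69415 → €5.69

€5.69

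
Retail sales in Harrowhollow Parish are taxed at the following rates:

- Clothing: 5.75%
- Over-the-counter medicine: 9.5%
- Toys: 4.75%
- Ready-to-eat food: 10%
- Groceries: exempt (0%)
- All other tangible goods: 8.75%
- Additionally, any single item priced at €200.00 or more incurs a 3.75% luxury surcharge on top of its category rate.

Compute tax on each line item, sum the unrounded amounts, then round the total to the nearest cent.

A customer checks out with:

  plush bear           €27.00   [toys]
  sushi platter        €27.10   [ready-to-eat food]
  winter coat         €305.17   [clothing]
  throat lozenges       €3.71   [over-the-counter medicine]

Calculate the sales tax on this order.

€33.34

Plush bear €27.00: toys → 4.75% → €1.2825
Sushi platter €27.10: ready-to-eat food → 10% → €2.71
Winter coat €305.17: clothing → 5.75% + 3.75% surcharge = 9.5% → €28.99115
Throat lozenges €3.71: over-the-counter medicine → 9.5% → €0.35245
Unrounded tax sum = €33.3361 → €33.34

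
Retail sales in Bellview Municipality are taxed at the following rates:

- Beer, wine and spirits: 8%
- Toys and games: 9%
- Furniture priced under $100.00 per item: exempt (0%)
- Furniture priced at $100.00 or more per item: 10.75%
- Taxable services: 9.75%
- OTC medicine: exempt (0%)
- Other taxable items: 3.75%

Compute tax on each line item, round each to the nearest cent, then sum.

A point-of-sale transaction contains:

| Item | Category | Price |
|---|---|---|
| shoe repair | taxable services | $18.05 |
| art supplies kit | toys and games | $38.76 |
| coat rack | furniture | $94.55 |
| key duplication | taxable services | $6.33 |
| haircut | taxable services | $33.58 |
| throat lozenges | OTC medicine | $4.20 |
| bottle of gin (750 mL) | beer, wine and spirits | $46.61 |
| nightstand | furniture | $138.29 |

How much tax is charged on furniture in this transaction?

Coat rack $94.55: furniture, under $100.00 → 0% → $0.00
Nightstand $138.29: furniture, $100.00 or more → 10.75% → $14.87
Tax on furniture = $0.00 + $14.87 = $14.87

$14.87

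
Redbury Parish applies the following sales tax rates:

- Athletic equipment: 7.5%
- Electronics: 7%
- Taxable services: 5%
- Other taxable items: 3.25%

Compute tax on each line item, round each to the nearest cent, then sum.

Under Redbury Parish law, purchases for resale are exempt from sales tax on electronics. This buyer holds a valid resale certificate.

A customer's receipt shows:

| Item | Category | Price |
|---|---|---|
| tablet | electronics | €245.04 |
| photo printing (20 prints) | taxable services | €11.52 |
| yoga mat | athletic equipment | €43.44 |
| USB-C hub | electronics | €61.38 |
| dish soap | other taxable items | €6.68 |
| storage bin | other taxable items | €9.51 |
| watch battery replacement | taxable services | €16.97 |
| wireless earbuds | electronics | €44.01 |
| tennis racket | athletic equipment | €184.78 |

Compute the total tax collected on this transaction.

Tablet €245.04: electronics, buyer-exempt → 0% → €0.00
Photo printing (20 prints) €11.52: taxable services → 5% → €0.58
Yoga mat €43.44: athletic equipment → 7.5% → €3.26
USB-C hub €61.38: electronics, buyer-exempt → 0% → €0.00
Dish soap €6.68: other taxable items → 3.25% → €0.22
Storage bin €9.51: other taxable items → 3.25% → €0.31
Watch battery replacement €16.97: taxable services → 5% → €0.85
Wireless earbuds €44.01: electronics, buyer-exempt → 0% → €0.00
Tennis racket €184.78: athletic equipment → 7.5% → €13.86
Total tax = €0.58 + €3.26 + €0.22 + €0.31 + €0.85 + €13.86 = €19.08

€19.08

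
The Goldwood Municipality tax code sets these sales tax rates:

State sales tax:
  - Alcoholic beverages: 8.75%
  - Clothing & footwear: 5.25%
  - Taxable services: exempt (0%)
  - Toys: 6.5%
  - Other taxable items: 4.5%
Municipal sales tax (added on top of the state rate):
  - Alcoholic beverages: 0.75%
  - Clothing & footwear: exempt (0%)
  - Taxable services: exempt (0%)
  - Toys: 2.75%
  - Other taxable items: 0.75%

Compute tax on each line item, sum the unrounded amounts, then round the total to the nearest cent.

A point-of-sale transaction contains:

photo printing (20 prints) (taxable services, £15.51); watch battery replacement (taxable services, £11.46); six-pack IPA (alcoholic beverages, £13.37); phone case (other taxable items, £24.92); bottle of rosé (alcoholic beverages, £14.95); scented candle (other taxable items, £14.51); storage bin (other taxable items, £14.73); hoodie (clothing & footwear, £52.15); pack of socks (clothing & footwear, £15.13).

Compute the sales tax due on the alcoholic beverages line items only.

Six-pack IPA £13.37: alcoholic beverages → 8.75% + 0.75% municipal = 9.5% → £1.27015
Bottle of rosé £14.95: alcoholic beverages → 8.75% + 0.75% municipal = 9.5% → £1.42025
Tax on alcoholic beverages: unrounded sum = £2.6904 → £2.69

£2.69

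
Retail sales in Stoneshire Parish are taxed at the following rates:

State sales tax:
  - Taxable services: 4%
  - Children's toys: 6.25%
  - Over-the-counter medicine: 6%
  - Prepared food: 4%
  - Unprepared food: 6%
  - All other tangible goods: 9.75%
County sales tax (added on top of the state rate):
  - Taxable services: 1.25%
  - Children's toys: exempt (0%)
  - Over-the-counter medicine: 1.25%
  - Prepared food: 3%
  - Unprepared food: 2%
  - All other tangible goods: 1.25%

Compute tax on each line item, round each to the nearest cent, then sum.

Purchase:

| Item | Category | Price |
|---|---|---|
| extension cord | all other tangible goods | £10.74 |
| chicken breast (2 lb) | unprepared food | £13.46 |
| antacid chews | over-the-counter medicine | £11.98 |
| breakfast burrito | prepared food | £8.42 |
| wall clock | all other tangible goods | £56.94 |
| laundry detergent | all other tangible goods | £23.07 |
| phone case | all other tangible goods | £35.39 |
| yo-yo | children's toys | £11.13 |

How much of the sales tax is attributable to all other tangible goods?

£13.87

Extension cord £10.74: all other tangible goods → 9.75% + 1.25% county = 11% → £1.18
Wall clock £56.94: all other tangible goods → 9.75% + 1.25% county = 11% → £6.26
Laundry detergent £23.07: all other tangible goods → 9.75% + 1.25% county = 11% → £2.54
Phone case £35.39: all other tangible goods → 9.75% + 1.25% county = 11% → £3.89
Tax on all other tangible goods = £1.18 + £6.26 + £2.54 + £3.89 = £13.87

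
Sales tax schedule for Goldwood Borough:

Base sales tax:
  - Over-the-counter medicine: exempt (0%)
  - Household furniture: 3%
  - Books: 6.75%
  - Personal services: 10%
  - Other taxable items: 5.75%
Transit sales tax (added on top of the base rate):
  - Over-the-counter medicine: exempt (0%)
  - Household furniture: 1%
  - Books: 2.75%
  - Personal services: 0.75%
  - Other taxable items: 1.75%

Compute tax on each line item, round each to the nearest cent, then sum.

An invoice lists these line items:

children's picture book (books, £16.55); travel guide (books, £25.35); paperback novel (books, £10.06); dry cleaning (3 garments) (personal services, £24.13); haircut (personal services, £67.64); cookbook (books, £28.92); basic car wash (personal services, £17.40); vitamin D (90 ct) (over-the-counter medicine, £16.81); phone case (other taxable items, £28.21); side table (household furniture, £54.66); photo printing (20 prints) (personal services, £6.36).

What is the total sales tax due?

Children's picture book £16.55: books → 6.75% + 2.75% transit = 9.5% → £1.57
Travel guide £25.35: books → 6.75% + 2.75% transit = 9.5% → £2.41
Paperback novel £10.06: books → 6.75% + 2.75% transit = 9.5% → £0.96
Dry cleaning (3 garments) £24.13: personal services → 10% + 0.75% transit = 10.75% → £2.59
Haircut £67.64: personal services → 10% + 0.75% transit = 10.75% → £7.27
Cookbook £28.92: books → 6.75% + 2.75% transit = 9.5% → £2.75
Basic car wash £17.40: personal services → 10% + 0.75% transit = 10.75% → £1.87
Vitamin D (90 ct) £16.81: over-the-counter medicine → 0% + 0% transit = 0% → £0.00
Phone case £28.21: other taxable items → 5.75% + 1.75% transit = 7.5% → £2.12
Side table £54.66: household furniture → 3% + 1% transit = 4% → £2.19
Photo printing (20 prints) £6.36: personal services → 10% + 0.75% transit = 10.75% → £0.68
Total tax = £1.57 + £2.41 + £0.96 + £2.59 + £7.27 + £2.75 + £1.87 + £2.12 + £2.19 + £0.68 = £24.41

£24.41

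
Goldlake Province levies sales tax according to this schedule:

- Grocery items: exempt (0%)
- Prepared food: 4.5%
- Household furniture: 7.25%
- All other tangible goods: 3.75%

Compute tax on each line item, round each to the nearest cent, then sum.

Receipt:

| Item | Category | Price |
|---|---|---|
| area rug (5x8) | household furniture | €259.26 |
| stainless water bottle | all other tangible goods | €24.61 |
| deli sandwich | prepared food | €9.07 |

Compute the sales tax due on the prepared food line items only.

Deli sandwich €9.07: prepared food → 4.5% → €0.41
Tax on prepared food = €0.41

€0.41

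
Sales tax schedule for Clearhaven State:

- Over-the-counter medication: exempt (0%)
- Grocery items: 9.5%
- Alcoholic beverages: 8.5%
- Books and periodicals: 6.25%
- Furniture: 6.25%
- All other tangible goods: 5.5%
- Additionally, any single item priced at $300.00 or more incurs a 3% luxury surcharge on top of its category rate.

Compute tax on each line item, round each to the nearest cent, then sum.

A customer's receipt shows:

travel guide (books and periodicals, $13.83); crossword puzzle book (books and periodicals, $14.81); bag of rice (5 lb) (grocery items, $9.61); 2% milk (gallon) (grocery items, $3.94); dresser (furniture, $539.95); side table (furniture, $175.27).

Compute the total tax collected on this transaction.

$63.97

Travel guide $13.83: books and periodicals → 6.25% → $0.86
Crossword puzzle book $14.81: books and periodicals → 6.25% → $0.93
Bag of rice (5 lb) $9.61: grocery items → 9.5% → $0.91
2% milk (gallon) $3.94: grocery items → 9.5% → $0.37
Dresser $539.95: furniture → 6.25% + 3% surcharge = 9.25% → $49.95
Side table $175.27: furniture → 6.25% → $10.95
Total tax = $0.86 + $0.93 + $0.91 + $0.37 + $49.95 + $10.95 = $63.97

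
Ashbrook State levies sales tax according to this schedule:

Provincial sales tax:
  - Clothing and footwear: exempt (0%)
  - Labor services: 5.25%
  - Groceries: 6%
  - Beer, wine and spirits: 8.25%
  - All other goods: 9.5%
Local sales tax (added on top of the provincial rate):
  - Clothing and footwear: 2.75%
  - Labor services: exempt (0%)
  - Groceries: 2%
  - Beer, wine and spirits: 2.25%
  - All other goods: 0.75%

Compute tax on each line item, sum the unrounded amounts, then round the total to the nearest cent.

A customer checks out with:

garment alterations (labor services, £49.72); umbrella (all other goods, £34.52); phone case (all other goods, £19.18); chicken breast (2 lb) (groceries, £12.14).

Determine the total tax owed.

Garment alterations £49.72: labor services → 5.25% + 0% local = 5.25% → £2.6103
Umbrella £34.52: all other goods → 9.5% + 0.75% local = 10.25% → £3.5383
Phone case £19.18: all other goods → 9.5% + 0.75% local = 10.25% → £1.96595
Chicken breast (2 lb) £12.14: groceries → 6% + 2% local = 8% → £0.9712
Unrounded tax sum = £9.08575 → £9.09

£9.09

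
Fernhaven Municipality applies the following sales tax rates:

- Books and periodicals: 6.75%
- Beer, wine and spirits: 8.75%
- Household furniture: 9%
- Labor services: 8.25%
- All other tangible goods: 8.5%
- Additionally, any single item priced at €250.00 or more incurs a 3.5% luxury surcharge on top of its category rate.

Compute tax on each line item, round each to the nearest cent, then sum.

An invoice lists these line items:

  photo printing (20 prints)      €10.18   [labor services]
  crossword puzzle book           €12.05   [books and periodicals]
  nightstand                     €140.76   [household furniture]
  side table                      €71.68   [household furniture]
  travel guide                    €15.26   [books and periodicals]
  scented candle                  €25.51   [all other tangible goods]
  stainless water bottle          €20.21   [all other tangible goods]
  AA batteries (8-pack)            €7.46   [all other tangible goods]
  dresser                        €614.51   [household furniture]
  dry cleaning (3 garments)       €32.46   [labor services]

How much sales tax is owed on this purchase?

€105.81

Photo printing (20 prints) €10.18: labor services → 8.25% → €0.84
Crossword puzzle book €12.05: books and periodicals → 6.75% → €0.81
Nightstand €140.76: household furniture → 9% → €12.67
Side table €71.68: household furniture → 9% → €6.45
Travel guide €15.26: books and periodicals → 6.75% → €1.03
Scented candle €25.51: all other tangible goods → 8.5% → €2.17
Stainless water bottle €20.21: all other tangible goods → 8.5% → €1.72
AA batteries (8-pack) €7.46: all other tangible goods → 8.5% → €0.63
Dresser €614.51: household furniture → 9% + 3.5% surcharge = 12.5% → €76.81
Dry cleaning (3 garments) €32.46: labor services → 8.25% → €2.68
Total tax = €0.84 + €0.81 + €12.67 + €6.45 + €1.03 + €2.17 + €1.72 + €0.63 + €76.81 + €2.68 = €105.81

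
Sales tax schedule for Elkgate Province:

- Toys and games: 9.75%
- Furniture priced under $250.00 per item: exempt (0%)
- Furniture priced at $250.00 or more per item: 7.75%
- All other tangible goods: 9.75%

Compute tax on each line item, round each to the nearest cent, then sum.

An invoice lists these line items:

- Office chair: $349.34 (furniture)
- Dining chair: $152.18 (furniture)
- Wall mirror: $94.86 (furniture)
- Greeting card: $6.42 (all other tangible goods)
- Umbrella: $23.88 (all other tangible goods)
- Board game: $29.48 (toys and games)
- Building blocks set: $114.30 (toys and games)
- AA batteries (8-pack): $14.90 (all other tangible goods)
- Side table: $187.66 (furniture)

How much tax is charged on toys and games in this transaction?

Board game $29.48: toys and games → 9.75% → $2.87
Building blocks set $114.30: toys and games → 9.75% → $11.14
Tax on toys and games = $2.87 + $11.14 = $14.01

$14.01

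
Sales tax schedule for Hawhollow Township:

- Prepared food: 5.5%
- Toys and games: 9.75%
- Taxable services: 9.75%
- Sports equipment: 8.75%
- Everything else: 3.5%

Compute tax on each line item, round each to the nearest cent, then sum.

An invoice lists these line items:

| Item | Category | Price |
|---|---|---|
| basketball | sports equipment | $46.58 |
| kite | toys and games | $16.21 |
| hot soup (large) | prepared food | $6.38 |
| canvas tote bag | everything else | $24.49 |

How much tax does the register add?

Basketball $46.58: sports equipment → 8.75% → $4.08
Kite $16.21: toys and games → 9.75% → $1.58
Hot soup (large) $6.38: prepared food → 5.5% → $0.35
Canvas tote bag $24.49: everything else → 3.5% → $0.86
Total tax = $4.08 + $1.58 + $0.35 + $0.86 = $6.87

$6.87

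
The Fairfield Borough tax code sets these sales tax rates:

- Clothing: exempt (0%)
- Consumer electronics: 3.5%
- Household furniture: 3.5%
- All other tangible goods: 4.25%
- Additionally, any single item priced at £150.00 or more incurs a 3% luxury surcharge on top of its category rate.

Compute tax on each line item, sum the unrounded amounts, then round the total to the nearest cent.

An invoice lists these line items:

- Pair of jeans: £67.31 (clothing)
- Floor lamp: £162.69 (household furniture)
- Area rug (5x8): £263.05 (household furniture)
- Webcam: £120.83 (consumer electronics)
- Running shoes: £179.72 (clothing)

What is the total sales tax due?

£37.29

Pair of jeans £67.31: clothing → 0% → £0.00
Floor lamp £162.69: household furniture → 3.5% + 3% surcharge = 6.5% → £10.57485
Area rug (5x8) £263.05: household furniture → 3.5% + 3% surcharge = 6.5% → £17.09825
Webcam £120.83: consumer electronics → 3.5% → £4.22905
Running shoes £179.72: clothing → 0% + 3% surcharge = 3% → £5.3916
Unrounded tax sum = £37.29375 → £37.29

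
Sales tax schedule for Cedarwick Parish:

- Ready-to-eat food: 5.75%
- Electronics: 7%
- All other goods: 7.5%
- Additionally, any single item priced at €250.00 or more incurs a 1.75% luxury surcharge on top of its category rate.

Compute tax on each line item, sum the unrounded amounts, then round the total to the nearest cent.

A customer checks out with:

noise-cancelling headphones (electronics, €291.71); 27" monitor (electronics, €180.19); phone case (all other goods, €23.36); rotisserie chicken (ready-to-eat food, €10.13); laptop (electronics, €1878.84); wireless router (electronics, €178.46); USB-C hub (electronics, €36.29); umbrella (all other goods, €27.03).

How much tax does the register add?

Noise-cancelling headphones €291.71: electronics → 7% + 1.75% surcharge = 8.75% → €25.524625
27" monitor €180.19: electronics → 7% → €12.6133
Phone case €23.36: all other goods → 7.5% → €1.752
Rotisserie chicken €10.13: ready-to-eat food → 5.75% → €0.582475
Laptop €1878.84: electronics → 7% + 1.75% surcharge = 8.75% → €164.3985
Wireless router €178.46: electronics → 7% → €12.4922
USB-C hub €36.29: electronics → 7% → €2.5403
Umbrella €27.03: all other goods → 7.5% → €2.02725
Unrounded tax sum = €221.93065 → €221.93

€221.93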